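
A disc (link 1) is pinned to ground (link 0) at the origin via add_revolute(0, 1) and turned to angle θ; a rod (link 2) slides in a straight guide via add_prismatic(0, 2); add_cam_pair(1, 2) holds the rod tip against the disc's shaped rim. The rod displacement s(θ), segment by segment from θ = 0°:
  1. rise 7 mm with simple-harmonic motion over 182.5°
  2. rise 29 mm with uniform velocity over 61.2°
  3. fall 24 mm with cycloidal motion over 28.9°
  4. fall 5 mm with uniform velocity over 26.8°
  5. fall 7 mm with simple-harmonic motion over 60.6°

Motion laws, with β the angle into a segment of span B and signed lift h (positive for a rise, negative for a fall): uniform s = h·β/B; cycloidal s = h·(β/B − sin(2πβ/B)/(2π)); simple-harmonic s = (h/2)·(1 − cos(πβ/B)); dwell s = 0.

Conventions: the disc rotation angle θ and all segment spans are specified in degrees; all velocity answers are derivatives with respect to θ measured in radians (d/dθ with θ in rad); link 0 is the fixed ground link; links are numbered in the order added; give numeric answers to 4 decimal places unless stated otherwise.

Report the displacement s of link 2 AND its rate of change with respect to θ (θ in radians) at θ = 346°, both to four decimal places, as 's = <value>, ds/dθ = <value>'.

segment 1 (0° to 182.5°, simple-harmonic, h = 7) is passed completely: s = 0.0000 + (7) = 7.0000
segment 2 (182.5° to 243.7°, uniform, h = 29) is passed completely: s = 7.0000 + (29) = 36.0000
segment 3 (243.7° to 272.6°, cycloidal, h = -24) is passed completely: s = 36.0000 + (-24) = 12.0000
segment 4 (272.6° to 299.4°, uniform, h = -5) is passed completely: s = 12.0000 + (-5) = 7.0000
θ = 346° falls in segment 5 (299.4° to 360°, simple-harmonic, h = -7): β = 346 − 299.4 = 46.6°, B = 60.6°; Δs = -7/2·(1 − cos(π·0.7690)) = -6.1179; s = 7.0000 − 6.1179 = 0.8821
velocity in seg [299.4°–360°] (simple-harmonic), θ in radians: β = 46.6° = 0.8133 rad, B = 60.6° = 1.0577 rad; ds/dθ = (πh/(2B)) sin(πβ/B) = (π·(-7)/(2·1.0577)) sin(π·0.7690) = -6.900053 mm/rad

s = 0.8821, ds/dθ = -6.9001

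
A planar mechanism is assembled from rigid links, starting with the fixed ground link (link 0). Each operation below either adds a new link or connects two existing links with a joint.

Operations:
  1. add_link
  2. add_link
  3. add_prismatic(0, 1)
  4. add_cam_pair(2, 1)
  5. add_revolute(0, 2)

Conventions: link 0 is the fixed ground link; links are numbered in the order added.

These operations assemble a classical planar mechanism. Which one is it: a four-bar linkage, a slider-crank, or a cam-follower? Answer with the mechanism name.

links: 3 (incl. ground); joints: 1 revolute, 1 prismatic, 1 higher (cam) pair, forming one closed loop
3 links, revolute + prismatic + higher pair in one loop → cam-follower

cam-follower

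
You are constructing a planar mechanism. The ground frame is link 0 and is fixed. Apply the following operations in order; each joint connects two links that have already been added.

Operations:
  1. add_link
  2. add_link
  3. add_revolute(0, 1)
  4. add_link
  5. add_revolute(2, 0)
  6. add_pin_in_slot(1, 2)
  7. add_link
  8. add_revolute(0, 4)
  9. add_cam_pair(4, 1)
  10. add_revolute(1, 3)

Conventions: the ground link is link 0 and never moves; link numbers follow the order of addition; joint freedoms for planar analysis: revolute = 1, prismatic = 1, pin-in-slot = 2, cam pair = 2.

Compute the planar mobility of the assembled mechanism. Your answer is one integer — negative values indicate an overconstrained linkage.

link 0 = ground. State L|J1|J2 = 1|0|0
+link1  2|0|0
+link2  3|0|0
R(0,1) f=1→J1  3|1|0
+link3  4|1|0
R(2,0) f=1→J1  4|2|0
PS(1,2) f=2→J2  4|2|1
+link4  5|2|1
R(0,4) f=1→J1  5|3|1
C(4,1) f=2→J2  5|3|2
R(1,3) f=1→J1  5|4|2
M = 3(5−1)−2·4−2 = 12−8−2 = 2

M = 2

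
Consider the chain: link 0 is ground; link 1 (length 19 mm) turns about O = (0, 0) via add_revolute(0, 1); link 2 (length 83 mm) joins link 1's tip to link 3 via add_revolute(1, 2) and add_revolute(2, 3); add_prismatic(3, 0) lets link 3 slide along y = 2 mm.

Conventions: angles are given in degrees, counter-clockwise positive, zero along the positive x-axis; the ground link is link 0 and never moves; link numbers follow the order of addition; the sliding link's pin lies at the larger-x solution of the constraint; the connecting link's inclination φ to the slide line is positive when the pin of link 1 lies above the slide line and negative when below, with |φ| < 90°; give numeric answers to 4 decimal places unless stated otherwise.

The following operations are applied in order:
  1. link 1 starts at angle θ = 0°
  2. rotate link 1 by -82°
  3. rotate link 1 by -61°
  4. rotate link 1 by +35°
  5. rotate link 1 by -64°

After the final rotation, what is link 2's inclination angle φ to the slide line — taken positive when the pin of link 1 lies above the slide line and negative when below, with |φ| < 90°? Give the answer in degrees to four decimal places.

geometry: r = 19 mm, L = 83 mm, e = 2 mm; θ starts at 0°
rotate link 1 by -82°: θ ← 0° -82° = -82°
rotate link 1 by -61°: θ ← -82° -61° = -143°
rotate link 1 by +35°: θ ← -143° +35° = -108°
rotate link 1 by -64°: θ ← -108° -64° = -172°
h = r sin θ − e = -2.644289 − 2 = -4.644289
sin φ = h / L = -4.644289 / 83 = -0.05595529
φ = arcsin(-0.05595529) = -3.207677°

-3.2077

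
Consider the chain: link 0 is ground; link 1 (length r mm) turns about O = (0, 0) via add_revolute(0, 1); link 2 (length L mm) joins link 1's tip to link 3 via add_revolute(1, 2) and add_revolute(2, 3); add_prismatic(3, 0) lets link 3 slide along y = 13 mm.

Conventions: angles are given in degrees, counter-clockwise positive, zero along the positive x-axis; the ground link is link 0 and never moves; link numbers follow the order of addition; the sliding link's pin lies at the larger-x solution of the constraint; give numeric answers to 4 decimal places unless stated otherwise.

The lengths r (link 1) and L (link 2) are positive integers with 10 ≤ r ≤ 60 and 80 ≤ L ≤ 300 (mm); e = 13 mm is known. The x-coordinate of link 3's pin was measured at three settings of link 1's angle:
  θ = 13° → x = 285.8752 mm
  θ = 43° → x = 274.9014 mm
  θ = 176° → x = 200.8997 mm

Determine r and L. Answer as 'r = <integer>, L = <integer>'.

constraint per measurement: (x − r cos θ)² + (r sin θ − e)² = L²
subtracting the θ₁ and θ₂ equations cancels the r² and L² terms:
r = (x₁² − x₂²) / (2[(x₁cos θ₁ + e sin θ₁) − (x₂cos θ₂ + e sin θ₂)]) = 43.0000 → r = 43
L² = (x₁ − r cos θ₁)² + (r sin θ₁ − e)² = 59535.9863 → L = 244.0000 → L = 244
check at θ₃=176°: x = 200.8997 (printed 200.8997) ✓

r = 43, L = 244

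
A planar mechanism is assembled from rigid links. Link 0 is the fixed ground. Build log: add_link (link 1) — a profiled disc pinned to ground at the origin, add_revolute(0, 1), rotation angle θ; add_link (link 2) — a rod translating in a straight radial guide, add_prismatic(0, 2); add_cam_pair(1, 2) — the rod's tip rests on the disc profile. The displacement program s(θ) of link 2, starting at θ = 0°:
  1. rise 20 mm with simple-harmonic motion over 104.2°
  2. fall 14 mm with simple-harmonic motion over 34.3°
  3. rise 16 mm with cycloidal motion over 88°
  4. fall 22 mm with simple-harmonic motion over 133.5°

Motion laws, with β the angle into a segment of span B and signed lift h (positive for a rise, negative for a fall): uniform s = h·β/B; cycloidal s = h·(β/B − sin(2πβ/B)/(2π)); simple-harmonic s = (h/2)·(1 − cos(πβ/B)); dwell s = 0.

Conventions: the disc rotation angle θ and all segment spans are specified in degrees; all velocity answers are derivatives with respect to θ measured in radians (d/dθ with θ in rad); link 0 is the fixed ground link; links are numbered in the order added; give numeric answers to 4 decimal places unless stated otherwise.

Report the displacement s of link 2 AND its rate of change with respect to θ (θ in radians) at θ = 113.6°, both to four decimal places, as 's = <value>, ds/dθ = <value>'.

seg 1 [0°–104.2°] simple-harmonic, h=20: full span → s += 20 → s = 20.0000
seg 2 [104.2°–138.5°] simple-harmonic, h=-14: θ=113.6° here. β=9.4, B=34.3. -14/2·(1 − cos(π·0.2741)) = -2.4380 → s = 17.5620
velocity in seg [104.2°–138.5°] (simple-harmonic), θ in radians: β = 9.4° = 0.1641 rad, B = 34.3° = 0.5986 rad; ds/dθ = (πh/(2B)) sin(πβ/B) = (π·(-14)/(2·0.5986)) sin(π·0.2741) = -27.862140 mm/rad

s = 17.5620, ds/dθ = -27.8621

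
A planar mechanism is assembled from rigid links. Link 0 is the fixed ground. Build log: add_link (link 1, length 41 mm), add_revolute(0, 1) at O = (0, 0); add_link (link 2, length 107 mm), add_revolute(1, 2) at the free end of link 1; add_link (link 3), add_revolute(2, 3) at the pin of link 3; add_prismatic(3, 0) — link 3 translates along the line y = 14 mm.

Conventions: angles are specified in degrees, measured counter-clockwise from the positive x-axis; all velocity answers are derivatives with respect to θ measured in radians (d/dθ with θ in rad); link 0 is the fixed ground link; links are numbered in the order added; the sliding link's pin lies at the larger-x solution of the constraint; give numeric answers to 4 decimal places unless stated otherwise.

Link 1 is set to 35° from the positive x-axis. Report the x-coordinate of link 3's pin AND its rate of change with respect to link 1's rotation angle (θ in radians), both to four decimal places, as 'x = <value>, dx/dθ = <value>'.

geometry: r = 41 mm, L = 107 mm, e = 14 mm
crank pin P = (r cos θ, r sin θ) = (33.585234, 23.516634)
h = r sin θ − e = 23.516634 − 14 = 9.516634
x = r cos θ + √(L² − h²) = 33.585234 + 106.575953 = 140.161186
dx/dθ = −r sin θ − h·r cos θ/√(L² − h²) (θ in radians; h = 9.516634) = -26.515607

x = 140.1612, dx/dθ = -26.5156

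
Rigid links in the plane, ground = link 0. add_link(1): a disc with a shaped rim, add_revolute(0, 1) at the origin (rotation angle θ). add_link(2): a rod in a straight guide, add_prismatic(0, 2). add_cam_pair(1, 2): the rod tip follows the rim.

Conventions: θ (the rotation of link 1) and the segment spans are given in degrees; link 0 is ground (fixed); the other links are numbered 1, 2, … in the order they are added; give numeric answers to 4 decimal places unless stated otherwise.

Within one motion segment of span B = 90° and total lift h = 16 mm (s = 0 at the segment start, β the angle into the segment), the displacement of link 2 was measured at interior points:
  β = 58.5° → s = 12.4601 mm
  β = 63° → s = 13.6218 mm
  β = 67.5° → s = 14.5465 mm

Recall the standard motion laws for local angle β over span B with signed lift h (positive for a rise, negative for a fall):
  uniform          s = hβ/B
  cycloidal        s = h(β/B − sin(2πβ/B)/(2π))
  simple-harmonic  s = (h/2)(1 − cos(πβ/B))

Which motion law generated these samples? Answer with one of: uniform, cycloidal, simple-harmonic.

candidates at β/B = r: uniform s = h·r (linear in β); cycloidal s = h·(r − sin(2πr)/(2π)); simple-harmonic s = (h/2)(1 − cos(πr))
β=58.5°: printed 12.4601 | uniform 10.4000, cycloidal 12.4601, simple-harmonic 11.6319
β=63°: printed 13.6218 | uniform 11.2000, cycloidal 13.6218, simple-harmonic 12.7023
β=67.5°: printed 14.5465 | uniform 12.0000, cycloidal 14.5465, simple-harmonic 13.6569
only one law matches every sample → cycloidal

cycloidal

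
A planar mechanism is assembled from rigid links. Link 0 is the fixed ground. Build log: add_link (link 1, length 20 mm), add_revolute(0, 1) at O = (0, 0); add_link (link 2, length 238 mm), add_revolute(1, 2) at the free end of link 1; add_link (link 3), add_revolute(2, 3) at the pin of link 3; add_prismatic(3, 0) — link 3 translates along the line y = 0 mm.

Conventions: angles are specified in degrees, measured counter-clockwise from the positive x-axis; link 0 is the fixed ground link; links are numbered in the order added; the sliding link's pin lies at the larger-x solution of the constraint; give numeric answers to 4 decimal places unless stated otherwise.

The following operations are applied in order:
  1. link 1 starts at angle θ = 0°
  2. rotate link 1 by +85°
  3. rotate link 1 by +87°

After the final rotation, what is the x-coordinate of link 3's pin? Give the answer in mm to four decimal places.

geometry: r = 20 mm, L = 238 mm, e = 0 mm; θ starts at 0°
rotate link 1 by +85°: θ ← 0° +85° = 85°
rotate link 1 by +87°: θ ← 85° +87° = 172°
crank pin P = (r cos θ, r sin θ) = (-19.805361, 2.783462)
h = r sin θ − e = 2.783462 − 0 = 2.783462
x = r cos θ + √(L² − h²) = -19.805361 + 237.983723 = 218.178361

218.1784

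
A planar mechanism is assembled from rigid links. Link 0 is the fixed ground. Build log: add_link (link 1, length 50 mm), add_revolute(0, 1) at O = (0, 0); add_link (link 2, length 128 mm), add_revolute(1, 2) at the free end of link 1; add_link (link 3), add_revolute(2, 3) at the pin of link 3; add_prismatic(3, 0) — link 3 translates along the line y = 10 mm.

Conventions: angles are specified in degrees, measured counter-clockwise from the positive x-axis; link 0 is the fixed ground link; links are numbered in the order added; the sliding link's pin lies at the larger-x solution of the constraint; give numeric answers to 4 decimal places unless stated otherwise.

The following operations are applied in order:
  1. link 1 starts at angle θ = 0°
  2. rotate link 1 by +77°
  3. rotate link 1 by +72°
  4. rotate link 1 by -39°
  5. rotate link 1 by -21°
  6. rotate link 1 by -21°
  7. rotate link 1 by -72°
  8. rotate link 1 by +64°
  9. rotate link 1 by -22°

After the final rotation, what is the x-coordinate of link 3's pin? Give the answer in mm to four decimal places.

geometry: r = 50 mm, L = 128 mm, e = 10 mm; θ starts at 0°
rotate link 1 by +77°: θ ← 0° +77° = 77°
rotate link 1 by +72°: θ ← 77° +72° = 149°
rotate link 1 by -39°: θ ← 149° -39° = 110°
rotate link 1 by -21°: θ ← 110° -21° = 89°
rotate link 1 by -21°: θ ← 89° -21° = 68°
rotate link 1 by -72°: θ ← 68° -72° = -4°
rotate link 1 by +64°: θ ← -4° +64° = 60°
rotate link 1 by -22°: θ ← 60° -22° = 38°
crank pin P = (r cos θ, r sin θ) = (39.400538, 30.783074)
h = r sin θ − e = 30.783074 − 10 = 20.783074
x = r cos θ + √(L² − h²) = 39.400538 + 126.301480 = 165.702018

165.7020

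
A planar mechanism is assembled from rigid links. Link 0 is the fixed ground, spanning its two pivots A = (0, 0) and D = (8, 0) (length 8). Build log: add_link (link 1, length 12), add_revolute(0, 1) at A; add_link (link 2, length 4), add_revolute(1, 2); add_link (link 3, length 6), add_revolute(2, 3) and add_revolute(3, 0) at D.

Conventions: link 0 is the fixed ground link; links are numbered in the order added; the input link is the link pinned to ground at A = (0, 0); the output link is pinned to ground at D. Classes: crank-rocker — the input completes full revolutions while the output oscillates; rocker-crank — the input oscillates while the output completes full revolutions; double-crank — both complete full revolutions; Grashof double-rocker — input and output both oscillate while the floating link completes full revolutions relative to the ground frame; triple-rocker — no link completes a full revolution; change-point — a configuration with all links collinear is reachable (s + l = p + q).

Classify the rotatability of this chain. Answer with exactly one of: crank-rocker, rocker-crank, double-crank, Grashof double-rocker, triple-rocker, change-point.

lengths: ground=8, input=12, coupler=4, output=6
sorted: s=4 (shortest), l=12 (longest), p+q=14
s + l = 16 vs p + q = 14
s + l > p + q → non-Grashof → no link fully rotates → triple-rocker

triple-rocker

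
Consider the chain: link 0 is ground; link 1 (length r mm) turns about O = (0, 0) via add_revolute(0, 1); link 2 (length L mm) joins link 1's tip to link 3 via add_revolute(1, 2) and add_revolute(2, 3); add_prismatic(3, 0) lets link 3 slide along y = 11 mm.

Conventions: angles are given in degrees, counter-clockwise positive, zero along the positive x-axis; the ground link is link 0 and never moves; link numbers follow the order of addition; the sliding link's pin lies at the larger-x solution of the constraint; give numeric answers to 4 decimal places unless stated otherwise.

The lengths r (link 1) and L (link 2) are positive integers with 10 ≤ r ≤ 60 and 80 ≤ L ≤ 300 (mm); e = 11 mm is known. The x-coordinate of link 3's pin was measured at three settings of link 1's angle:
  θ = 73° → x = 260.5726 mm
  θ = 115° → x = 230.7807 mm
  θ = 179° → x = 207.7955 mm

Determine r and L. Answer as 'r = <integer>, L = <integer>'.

constraint per measurement: (x − r cos θ)² + (r sin θ − e)² = L²
subtracting the θ₁ and θ₂ equations cancels the r² and L² terms:
r = (x₁² − x₂²) / (2[(x₁cos θ₁ + e sin θ₁) − (x₂cos θ₂ + e sin θ₂)]) = 42.0000 → r = 42
L² = (x₁ − r cos θ₁)² + (r sin θ₁ − e)² = 62499.9936 → L = 250.0000 → L = 250
check at θ₃=179°: x = 207.7955 (printed 207.7955) ✓

r = 42, L = 250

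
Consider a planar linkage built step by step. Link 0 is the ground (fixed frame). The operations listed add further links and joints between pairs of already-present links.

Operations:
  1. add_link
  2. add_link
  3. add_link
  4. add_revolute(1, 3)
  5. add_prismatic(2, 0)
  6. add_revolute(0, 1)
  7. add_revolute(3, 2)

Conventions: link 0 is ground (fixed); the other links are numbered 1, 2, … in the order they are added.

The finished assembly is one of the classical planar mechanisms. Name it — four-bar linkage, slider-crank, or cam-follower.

links: 4 (incl. ground); joints: 3 revolute, 1 prismatic, 0 higher (cam) pair, forming one closed loop
4 links, 3 revolutes + 1 prismatic in one loop → slider-crank

slider-crank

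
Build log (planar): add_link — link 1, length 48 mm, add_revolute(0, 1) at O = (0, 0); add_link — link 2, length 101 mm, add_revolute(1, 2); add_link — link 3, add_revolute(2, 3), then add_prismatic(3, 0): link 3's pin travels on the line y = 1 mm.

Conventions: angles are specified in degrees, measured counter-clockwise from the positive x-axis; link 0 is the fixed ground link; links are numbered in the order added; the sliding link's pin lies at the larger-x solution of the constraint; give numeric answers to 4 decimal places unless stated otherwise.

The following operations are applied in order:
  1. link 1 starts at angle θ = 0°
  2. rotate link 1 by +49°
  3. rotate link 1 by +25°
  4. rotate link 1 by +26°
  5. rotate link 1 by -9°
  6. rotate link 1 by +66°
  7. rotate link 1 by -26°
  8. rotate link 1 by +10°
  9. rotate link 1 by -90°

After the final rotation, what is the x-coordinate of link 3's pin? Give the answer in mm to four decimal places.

geometry: r = 48 mm, L = 101 mm, e = 1 mm; θ starts at 0°
rotate link 1 by +49°: θ ← 0° +49° = 49°
rotate link 1 by +25°: θ ← 49° +25° = 74°
rotate link 1 by +26°: θ ← 74° +26° = 100°
rotate link 1 by -9°: θ ← 100° -9° = 91°
rotate link 1 by +66°: θ ← 91° +66° = 157°
rotate link 1 by -26°: θ ← 157° -26° = 131°
rotate link 1 by +10°: θ ← 131° +10° = 141°
rotate link 1 by -90°: θ ← 141° -90° = 51°
crank pin P = (r cos θ, r sin θ) = (30.207379, 37.303006)
h = r sin θ − e = 37.303006 − 1 = 36.303006
x = r cos θ + √(L² − h²) = 30.207379 + 94.250155 = 124.457534

124.4575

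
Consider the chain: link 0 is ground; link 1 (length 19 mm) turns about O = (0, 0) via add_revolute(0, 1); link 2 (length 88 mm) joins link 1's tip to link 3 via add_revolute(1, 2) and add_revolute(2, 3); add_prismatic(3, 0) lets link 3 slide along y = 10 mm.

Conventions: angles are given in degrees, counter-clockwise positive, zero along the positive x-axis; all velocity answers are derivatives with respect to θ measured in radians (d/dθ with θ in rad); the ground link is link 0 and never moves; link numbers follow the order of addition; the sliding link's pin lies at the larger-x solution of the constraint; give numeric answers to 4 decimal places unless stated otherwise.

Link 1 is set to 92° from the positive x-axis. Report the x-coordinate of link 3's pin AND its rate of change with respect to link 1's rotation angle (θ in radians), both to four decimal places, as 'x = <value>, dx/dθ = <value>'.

geometry: r = 19 mm, L = 88 mm, e = 10 mm
crank pin P = (r cos θ, r sin θ) = (-0.663090, 18.988426)
h = r sin θ − e = 18.988426 − 10 = 8.988426
x = r cos θ + √(L² − h²) = -0.663090 + 87.539752 = 86.876662
dx/dθ = −r sin θ − h·r cos θ/√(L² − h²) (θ in radians; h = 8.988426) = -18.920341

x = 86.8767, dx/dθ = -18.9203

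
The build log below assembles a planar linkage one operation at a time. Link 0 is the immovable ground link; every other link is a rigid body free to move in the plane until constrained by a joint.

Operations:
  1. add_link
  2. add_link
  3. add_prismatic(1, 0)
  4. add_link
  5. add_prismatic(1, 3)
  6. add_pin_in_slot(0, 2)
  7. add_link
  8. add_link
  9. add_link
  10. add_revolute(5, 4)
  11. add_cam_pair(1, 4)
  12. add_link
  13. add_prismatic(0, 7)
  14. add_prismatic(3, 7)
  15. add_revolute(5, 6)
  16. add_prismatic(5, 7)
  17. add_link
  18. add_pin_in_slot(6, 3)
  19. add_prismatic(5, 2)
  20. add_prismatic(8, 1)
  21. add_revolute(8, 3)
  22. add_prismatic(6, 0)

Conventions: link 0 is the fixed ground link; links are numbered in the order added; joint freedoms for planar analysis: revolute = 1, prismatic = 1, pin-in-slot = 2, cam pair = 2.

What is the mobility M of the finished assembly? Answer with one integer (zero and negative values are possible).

link 0 = ground. State L|J1|J2 = 1|0|0
+link1  2|0|0
+link2  3|0|0
P(1,0) f=1→J1  3|1|0
+link3  4|1|0
P(1,3) f=1→J1  4|2|0
PS(0,2) f=2→J2  4|2|1
+link4  5|2|1
+link5  6|2|1
+link6  7|2|1
R(5,4) f=1→J1  7|3|1
C(1,4) f=2→J2  7|3|2
+link7  8|3|2
P(0,7) f=1→J1  8|4|2
P(3,7) f=1→J1  8|5|2
R(5,6) f=1→J1  8|6|2
P(5,7) f=1→J1  8|7|2
+link8  9|7|2
PS(6,3) f=2→J2  9|7|3
P(5,2) f=1→J1  9|8|3
P(8,1) f=1→J1  9|9|3
R(8,3) f=1→J1  9|10|3
P(6,0) f=1→J1  9|11|3
M = 3(9−1)−2·11−3 = 24−22−3 = -1

M = -1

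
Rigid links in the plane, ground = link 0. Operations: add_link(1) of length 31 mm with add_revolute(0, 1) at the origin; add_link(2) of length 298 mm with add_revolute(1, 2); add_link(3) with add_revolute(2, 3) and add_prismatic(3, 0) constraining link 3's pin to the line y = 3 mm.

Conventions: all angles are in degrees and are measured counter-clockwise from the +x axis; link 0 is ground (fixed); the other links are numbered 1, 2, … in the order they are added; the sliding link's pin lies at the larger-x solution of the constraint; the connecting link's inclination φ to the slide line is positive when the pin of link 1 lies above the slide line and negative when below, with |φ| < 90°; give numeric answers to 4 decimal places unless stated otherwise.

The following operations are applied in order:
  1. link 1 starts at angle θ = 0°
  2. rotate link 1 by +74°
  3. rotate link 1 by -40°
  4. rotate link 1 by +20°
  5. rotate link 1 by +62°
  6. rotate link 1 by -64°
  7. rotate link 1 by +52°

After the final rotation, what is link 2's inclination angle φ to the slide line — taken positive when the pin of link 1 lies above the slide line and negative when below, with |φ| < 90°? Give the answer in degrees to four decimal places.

geometry: r = 31 mm, L = 298 mm, e = 3 mm; θ starts at 0°
rotate link 1 by +74°: θ ← 0° +74° = 74°
rotate link 1 by -40°: θ ← 74° -40° = 34°
rotate link 1 by +20°: θ ← 34° +20° = 54°
rotate link 1 by +62°: θ ← 54° +62° = 116°
rotate link 1 by -64°: θ ← 116° -64° = 52°
rotate link 1 by +52°: θ ← 52° +52° = 104°
h = r sin θ − e = 30.079168 − 3 = 27.079168
sin φ = h / L = 27.079168 / 298 = 0.09086969
φ = arcsin(0.09086969) = 5.213642°

5.2136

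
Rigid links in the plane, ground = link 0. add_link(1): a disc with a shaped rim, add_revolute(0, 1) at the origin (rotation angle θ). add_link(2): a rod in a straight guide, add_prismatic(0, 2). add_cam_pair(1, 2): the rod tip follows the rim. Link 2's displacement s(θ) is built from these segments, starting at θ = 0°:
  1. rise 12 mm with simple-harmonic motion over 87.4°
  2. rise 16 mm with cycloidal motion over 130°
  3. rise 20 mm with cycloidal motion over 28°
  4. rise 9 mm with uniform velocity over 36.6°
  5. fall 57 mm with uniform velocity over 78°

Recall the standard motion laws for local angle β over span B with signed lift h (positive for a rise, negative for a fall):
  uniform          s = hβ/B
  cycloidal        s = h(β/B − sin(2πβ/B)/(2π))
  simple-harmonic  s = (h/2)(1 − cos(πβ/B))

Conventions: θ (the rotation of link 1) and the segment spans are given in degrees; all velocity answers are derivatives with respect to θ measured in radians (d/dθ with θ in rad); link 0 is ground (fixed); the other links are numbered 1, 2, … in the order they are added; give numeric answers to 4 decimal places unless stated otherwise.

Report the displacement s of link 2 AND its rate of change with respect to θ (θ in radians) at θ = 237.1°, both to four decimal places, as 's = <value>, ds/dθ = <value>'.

segment 1 (0° to 87.4°, simple-harmonic, h = 12) is passed completely: s = 0.0000 + (12) = 12.0000
segment 2 (87.4° to 217.4°, cycloidal, h = 16) is passed completely: s = 12.0000 + (16) = 28.0000
θ = 237.1° falls in segment 3 (217.4° to 245.4°, cycloidal, h = 20): β = 237.1 − 217.4 = 19.7°, B = 28°; Δs = 20·(0.7036 − sin(2π·0.7036)/(2π)) = 17.1200; s = 28.0000 + 17.1200 = 45.1200
velocity in seg [217.4°–245.4°] (cycloidal), θ in radians: β = 19.7° = 0.3438 rad, B = 28° = 0.4887 rad; ds/dθ = (h/B)(1 − cos(2πβ/B)) = (20/0.4887)(1 − cos(2π·0.7036)) = 52.695719 mm/rad

s = 45.1200, ds/dθ = 52.6957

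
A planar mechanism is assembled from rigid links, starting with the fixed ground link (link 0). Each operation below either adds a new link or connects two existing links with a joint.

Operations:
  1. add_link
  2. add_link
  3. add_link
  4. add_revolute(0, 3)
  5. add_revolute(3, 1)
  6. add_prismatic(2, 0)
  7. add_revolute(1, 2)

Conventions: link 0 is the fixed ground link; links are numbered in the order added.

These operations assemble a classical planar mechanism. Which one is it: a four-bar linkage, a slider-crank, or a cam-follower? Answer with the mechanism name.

links: 4 (incl. ground); joints: 3 revolute, 1 prismatic, 0 higher (cam) pair, forming one closed loop
4 links, 3 revolutes + 1 prismatic in one loop → slider-crank

slider-crank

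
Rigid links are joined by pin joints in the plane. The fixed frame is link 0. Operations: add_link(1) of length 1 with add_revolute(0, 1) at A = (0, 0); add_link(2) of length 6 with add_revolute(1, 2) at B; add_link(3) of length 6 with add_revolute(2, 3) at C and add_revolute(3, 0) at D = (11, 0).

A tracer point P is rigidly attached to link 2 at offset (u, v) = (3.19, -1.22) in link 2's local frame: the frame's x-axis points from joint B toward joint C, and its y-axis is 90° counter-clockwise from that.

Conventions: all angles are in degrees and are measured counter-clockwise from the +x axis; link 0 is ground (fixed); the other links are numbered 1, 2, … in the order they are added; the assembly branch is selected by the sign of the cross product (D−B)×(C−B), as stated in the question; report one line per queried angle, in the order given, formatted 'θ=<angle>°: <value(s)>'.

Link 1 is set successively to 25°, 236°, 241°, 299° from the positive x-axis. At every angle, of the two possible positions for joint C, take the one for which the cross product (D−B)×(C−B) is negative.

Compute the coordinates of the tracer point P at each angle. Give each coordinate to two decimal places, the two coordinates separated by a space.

A=(0,0), D=(11.00,0)
θ=25°: B = A + 1.00·(cos25°, sin25°) = (0.9063, 0.4226)
θ=25°: |BD| = 10.1025
θ=25°: circle(B,6.00) ∩ circle(D,6.00): a=5.0513, h=3.2380
θ=25°:   candidates: C₊=(6.0886,3.4465) cross=32.712; C₋=(5.8177,-3.0239) cross=-32.712
θ=25°:   branch - wants cross < 0 → take C=(5.8177,-3.0239) (cross=-32.712)
θ=25°: ex = (C−B)/|BC| = (0.8186,-0.5744); ey = (0.5744,0.8186)
θ=25°: P = B + 3.19·ex + -1.22·ey = (2.8167,-2.4084)
θ=236°: B = A + 1.00·(cos236°, sin236°) = (-0.5592, -0.8290)
θ=236°: |BD| = 11.5889
θ=236°: circle(B,6.00) ∩ circle(D,6.00): a=5.7944, h=1.5571
θ=236°:   candidates: C₊=(5.1090,1.1386) cross=18.045; C₋=(5.3318,-1.9676) cross=-18.045
θ=236°:   branch - wants cross < 0 → take C=(5.3318,-1.9676) (cross=-18.045)
θ=236°: ex = (C−B)/|BC| = (0.9818,-0.1898); ey = (0.1898,0.9818)
θ=236°: P = B + 3.19·ex + -1.22·ey = (2.3413,-2.6322)
θ=241°: B = A + 1.00·(cos241°, sin241°) = (-0.4848, -0.8746)
θ=241°: |BD| = 11.5181
θ=241°: circle(B,6.00) ∩ circle(D,6.00): a=5.7590, h=1.6833
θ=241°:   candidates: C₊=(5.1298,1.2411) cross=19.389; C₋=(5.3854,-2.1158) cross=-19.389
θ=241°:   branch - wants cross < 0 → take C=(5.3854,-2.1158) (cross=-19.389)
θ=241°: ex = (C−B)/|BC| = (0.9784,-0.2069); ey = (0.2069,0.9784)
θ=241°: P = B + 3.19·ex + -1.22·ey = (2.3838,-2.7281)
θ=299°: B = A + 1.00·(cos299°, sin299°) = (0.4848, -0.8746)
θ=299°: |BD| = 10.5515
θ=299°: circle(B,6.00) ∩ circle(D,6.00): a=5.2758, h=2.8577
θ=299°:   candidates: C₊=(5.5055,2.4106) cross=30.153; C₋=(5.9793,-3.2852) cross=-30.153
θ=299°:   branch - wants cross < 0 → take C=(5.9793,-3.2852) (cross=-30.153)
θ=299°: ex = (C−B)/|BC| = (0.9157,-0.4018); ey = (0.4018,0.9157)
θ=299°: P = B + 3.19·ex + -1.22·ey = (2.9159,-3.2734)

θ=25°: 2.82 -2.41
θ=236°: 2.34 -2.63
θ=241°: 2.38 -2.73
θ=299°: 2.92 -3.27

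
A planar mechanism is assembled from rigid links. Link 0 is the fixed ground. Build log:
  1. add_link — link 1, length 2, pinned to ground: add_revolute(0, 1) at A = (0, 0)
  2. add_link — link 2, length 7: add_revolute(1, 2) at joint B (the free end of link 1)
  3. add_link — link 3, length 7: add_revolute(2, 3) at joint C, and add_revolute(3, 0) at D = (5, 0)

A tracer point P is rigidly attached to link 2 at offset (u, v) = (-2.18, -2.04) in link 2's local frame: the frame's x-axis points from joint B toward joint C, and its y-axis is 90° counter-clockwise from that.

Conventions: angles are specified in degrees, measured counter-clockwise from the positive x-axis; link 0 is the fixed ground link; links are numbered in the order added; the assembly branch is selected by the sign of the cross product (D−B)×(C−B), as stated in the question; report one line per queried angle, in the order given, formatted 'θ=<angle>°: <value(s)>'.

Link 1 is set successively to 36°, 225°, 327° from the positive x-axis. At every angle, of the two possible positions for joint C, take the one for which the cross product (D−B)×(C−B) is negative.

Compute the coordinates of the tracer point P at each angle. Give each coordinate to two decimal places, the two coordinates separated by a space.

A=(0,0), D=(5.00,0)
θ=36°: B = A + 2.00·(cos36°, sin36°) = (1.6180, 1.1756)
θ=36°: |BD| = 3.5805
θ=36°: circle(B,7.00) ∩ circle(D,7.00): a=1.7902, h=6.7672
θ=36°:   candidates: C₊=(5.5309,6.9798) cross=24.230; C₋=(1.0871,-5.8043) cross=-24.230
θ=36°:   branch - wants cross < 0 → take C=(1.0871,-5.8043) (cross=-24.230)
θ=36°: ex = (C−B)/|BC| = (-0.0758,-0.9971); ey = (0.9971,-0.0758)
θ=36°: P = B + -2.18·ex + -2.04·ey = (-0.2508,3.5040)
θ=225°: B = A + 2.00·(cos225°, sin225°) = (-1.4142, -1.4142)
θ=225°: |BD| = 6.5683
θ=225°: circle(B,7.00) ∩ circle(D,7.00): a=3.2841, h=6.1818
θ=225°:   candidates: C₊=(0.4619,5.3297) cross=40.604; C₋=(3.1239,-6.7439) cross=-40.604
θ=225°:   branch - wants cross < 0 → take C=(3.1239,-6.7439) (cross=-40.604)
θ=225°: ex = (C−B)/|BC| = (0.6483,-0.7614); ey = (0.7614,0.6483)
θ=225°: P = B + -2.18·ex + -2.04·ey = (-4.3807,-1.0769)
θ=327°: B = A + 2.00·(cos327°, sin327°) = (1.6773, -1.0893)
θ=327°: |BD| = 3.4967
θ=327°: circle(B,7.00) ∩ circle(D,7.00): a=1.7483, h=6.7782
θ=327°:   candidates: C₊=(1.2271,5.8962) cross=23.701; C₋=(5.4502,-6.9855) cross=-23.701
θ=327°:   branch - wants cross < 0 → take C=(5.4502,-6.9855) (cross=-23.701)
θ=327°: ex = (C−B)/|BC| = (0.5390,-0.8423); ey = (0.8423,0.5390)
θ=327°: P = B + -2.18·ex + -2.04·ey = (-1.2160,-0.3525)

θ=36°: -0.25 3.50
θ=225°: -4.38 -1.08
θ=327°: -1.22 -0.35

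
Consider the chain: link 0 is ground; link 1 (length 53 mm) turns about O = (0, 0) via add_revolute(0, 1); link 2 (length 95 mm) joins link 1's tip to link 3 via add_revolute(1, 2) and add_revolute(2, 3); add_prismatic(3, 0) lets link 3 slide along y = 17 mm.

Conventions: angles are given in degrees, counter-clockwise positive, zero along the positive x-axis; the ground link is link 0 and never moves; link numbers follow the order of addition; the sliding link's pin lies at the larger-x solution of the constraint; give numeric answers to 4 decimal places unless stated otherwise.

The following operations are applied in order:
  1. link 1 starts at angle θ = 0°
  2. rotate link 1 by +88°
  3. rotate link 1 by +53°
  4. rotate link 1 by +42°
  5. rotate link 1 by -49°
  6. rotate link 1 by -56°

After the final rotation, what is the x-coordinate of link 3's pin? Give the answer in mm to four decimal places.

geometry: r = 53 mm, L = 95 mm, e = 17 mm; θ starts at 0°
rotate link 1 by +88°: θ ← 0° +88° = 88°
rotate link 1 by +53°: θ ← 88° +53° = 141°
rotate link 1 by +42°: θ ← 141° +42° = 183°
rotate link 1 by -49°: θ ← 183° -49° = 134°
rotate link 1 by -56°: θ ← 134° -56° = 78°
crank pin P = (r cos θ, r sin θ) = (11.019320, 51.841823)
h = r sin θ − e = 51.841823 − 17 = 34.841823
x = r cos θ + √(L² − h²) = 11.019320 + 88.380130 = 99.399450

99.3994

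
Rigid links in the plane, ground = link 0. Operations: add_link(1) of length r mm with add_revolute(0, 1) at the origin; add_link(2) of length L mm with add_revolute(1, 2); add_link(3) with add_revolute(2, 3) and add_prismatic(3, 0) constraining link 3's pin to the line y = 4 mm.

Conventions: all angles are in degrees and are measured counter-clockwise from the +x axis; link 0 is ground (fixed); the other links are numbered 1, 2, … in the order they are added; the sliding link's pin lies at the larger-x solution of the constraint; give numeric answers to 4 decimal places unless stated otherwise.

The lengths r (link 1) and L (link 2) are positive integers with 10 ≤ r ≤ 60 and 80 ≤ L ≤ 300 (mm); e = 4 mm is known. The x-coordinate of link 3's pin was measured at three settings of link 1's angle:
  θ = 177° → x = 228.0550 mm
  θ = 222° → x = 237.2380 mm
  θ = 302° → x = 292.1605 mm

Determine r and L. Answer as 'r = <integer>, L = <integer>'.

constraint per measurement: (x − r cos θ)² + (r sin θ − e)² = L²
subtracting the θ₁ and θ₂ equations cancels the r² and L² terms:
r = (x₁² − x₂²) / (2[(x₁cos θ₁ + e sin θ₁) − (x₂cos θ₂ + e sin θ₂)]) = 44.0000 → r = 44
L² = (x₁ − r cos θ₁)² + (r sin θ₁ − e)² = 73983.9971 → L = 272.0000 → L = 272
check at θ₃=302°: x = 292.1605 (printed 292.1605) ✓

r = 44, L = 272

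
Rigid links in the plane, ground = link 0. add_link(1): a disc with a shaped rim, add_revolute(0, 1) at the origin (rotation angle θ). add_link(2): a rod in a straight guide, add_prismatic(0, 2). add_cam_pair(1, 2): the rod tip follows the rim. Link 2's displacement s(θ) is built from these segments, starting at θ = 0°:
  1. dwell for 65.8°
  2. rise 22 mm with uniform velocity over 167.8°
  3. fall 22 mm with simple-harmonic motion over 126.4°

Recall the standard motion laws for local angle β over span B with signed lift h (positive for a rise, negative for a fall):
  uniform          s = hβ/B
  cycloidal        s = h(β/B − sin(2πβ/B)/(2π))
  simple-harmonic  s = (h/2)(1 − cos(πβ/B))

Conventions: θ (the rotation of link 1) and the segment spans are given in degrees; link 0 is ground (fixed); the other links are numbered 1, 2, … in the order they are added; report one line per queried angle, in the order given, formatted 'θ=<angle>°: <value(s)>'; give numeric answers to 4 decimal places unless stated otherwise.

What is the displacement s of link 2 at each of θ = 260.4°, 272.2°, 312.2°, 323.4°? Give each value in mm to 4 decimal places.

segment 1 (0° to 65.8°, dwell): s unchanged at 0.0000
segment 2 (65.8° to 233.6°, uniform, h = 22) is passed completely: s = 0.0000 + (22) = 22.0000
θ = 260.4° falls in segment 3 (233.6° to 360°, simple-harmonic, h = -22): β = 260.4 − 233.6 = 26.8°, B = 126.4°; Δs = -22/2·(1 − cos(π·0.2120)) = -2.3514; s = 22.0000 − 2.3514 = 19.6486
θ = 272.2° falls in segment 3 (233.6° to 360°, simple-harmonic, h = -22): β = 272.2 − 233.6 = 38.6°, B = 126.4°; Δs = -22/2·(1 − cos(π·0.3054)) = -4.6857; s = 22.0000 − 4.6857 = 17.3143
θ = 312.2° falls in segment 3 (233.6° to 360°, simple-harmonic, h = -22): β = 312.2 − 233.6 = 78.6°, B = 126.4°; Δs = -22/2·(1 − cos(π·0.6218)) = -15.1083; s = 22.0000 − 15.1083 = 6.8917
θ = 323.4° falls in segment 3 (233.6° to 360°, simple-harmonic, h = -22): β = 323.4 − 233.6 = 89.8°, B = 126.4°; Δs = -22/2·(1 − cos(π·0.7104)) = -17.7541; s = 22.0000 − 17.7541 = 4.2459

θ=260.4°: 19.6486
θ=272.2°: 17.3143
θ=312.2°: 6.8917
θ=323.4°: 4.2459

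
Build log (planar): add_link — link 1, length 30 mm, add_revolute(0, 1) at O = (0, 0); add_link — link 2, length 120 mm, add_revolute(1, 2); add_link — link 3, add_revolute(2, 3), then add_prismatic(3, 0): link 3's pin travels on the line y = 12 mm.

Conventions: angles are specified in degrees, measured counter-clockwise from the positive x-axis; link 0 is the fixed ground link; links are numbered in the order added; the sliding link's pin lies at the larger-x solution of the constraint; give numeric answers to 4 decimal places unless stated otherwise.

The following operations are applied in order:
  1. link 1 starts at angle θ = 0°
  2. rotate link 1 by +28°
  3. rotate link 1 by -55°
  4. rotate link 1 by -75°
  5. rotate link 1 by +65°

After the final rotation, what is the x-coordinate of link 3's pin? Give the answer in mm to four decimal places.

geometry: r = 30 mm, L = 120 mm, e = 12 mm; θ starts at 0°
rotate link 1 by +28°: θ ← 0° +28° = 28°
rotate link 1 by -55°: θ ← 28° -55° = -27°
rotate link 1 by -75°: θ ← -27° -75° = -102°
rotate link 1 by +65°: θ ← -102° +65° = -37°
crank pin P = (r cos θ, r sin θ) = (23.959065, -18.054451)
h = r sin θ − e = -18.054451 − 12 = -30.054451
x = r cos θ + √(L² − h²) = 23.959065 + 116.175428 = 140.134493

140.1345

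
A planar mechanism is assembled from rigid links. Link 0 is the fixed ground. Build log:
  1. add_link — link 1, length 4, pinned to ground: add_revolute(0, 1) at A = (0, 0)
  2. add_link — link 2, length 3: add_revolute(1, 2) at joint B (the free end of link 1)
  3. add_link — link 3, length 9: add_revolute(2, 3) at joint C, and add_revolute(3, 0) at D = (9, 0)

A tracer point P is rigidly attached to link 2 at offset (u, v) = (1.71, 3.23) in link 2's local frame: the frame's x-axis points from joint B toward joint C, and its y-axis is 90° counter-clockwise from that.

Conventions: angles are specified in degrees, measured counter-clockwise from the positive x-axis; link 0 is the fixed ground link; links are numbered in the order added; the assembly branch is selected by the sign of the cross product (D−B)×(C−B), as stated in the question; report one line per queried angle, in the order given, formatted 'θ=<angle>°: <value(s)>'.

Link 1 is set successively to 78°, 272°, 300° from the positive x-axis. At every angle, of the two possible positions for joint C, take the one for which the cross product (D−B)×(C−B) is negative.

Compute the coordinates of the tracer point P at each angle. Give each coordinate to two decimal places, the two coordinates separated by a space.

A=(0,0), D=(9.00,0)
θ=78°: B = A + 4.00·(cos78°, sin78°) = (0.8316, 3.9126)
θ=78°: |BD| = 9.0571
θ=78°: circle(B,3.00) ∩ circle(D,9.00): a=0.5537, h=2.9485
θ=78°:   candidates: C₊=(2.6048,6.3325) cross=26.704; C₋=(0.0573,1.0142) cross=-26.704
θ=78°:   branch - wants cross < 0 → take C=(0.0573,1.0142) (cross=-26.704)
θ=78°: ex = (C−B)/|BC| = (-0.2581,-0.9661); ey = (0.9661,-0.2581)
θ=78°: P = B + 1.71·ex + 3.23·ey = (3.5108,1.4269)
θ=272°: B = A + 4.00·(cos272°, sin272°) = (0.1396, -3.9976)
θ=272°: |BD| = 9.7205
θ=272°: circle(B,3.00) ∩ circle(D,9.00): a=1.1567, h=2.7680
θ=272°:   candidates: C₊=(0.0556,-0.9987) cross=26.907; C₋=(2.3323,-6.0450) cross=-26.907
θ=272°:   branch - wants cross < 0 → take C=(2.3323,-6.0450) (cross=-26.907)
θ=272°: ex = (C−B)/|BC| = (0.7309,-0.6825); ey = (0.6825,0.7309)
θ=272°: P = B + 1.71·ex + 3.23·ey = (3.5939,-2.8038)
θ=300°: B = A + 4.00·(cos300°, sin300°) = (2.0000, -3.4641)
θ=300°: |BD| = 7.8102
θ=300°: circle(B,3.00) ∩ circle(D,9.00): a=-0.7042, h=2.9162
θ=300°:   candidates: C₊=(0.0754,-1.1628) cross=22.776; C₋=(2.6623,-6.3901) cross=-22.776
θ=300°:   branch - wants cross < 0 → take C=(2.6623,-6.3901) (cross=-22.776)
θ=300°: ex = (C−B)/|BC| = (0.2208,-0.9753); ey = (0.9753,0.2208)
θ=300°: P = B + 1.71·ex + 3.23·ey = (5.5278,-4.4189)

θ=78°: 3.51 1.43
θ=272°: 3.59 -2.80
θ=300°: 5.53 -4.42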